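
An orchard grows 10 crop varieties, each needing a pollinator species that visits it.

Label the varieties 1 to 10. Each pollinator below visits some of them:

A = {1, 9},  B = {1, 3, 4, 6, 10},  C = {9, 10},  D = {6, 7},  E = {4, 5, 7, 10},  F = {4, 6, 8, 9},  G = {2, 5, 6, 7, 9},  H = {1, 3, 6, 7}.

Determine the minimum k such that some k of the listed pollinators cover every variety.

3

Take {B, F, G}. Their union is {1, 2, 3, 4, 5, 6, 7, 8, 9, 10}, which is all 10 varieties.
Only G contains 2, so G is forced; the remaining 5 varieties need at least 2 more pollinators (each remaining pollinator adds at most 4) — so at least 3 pollinators are needed, and 3 is optimal.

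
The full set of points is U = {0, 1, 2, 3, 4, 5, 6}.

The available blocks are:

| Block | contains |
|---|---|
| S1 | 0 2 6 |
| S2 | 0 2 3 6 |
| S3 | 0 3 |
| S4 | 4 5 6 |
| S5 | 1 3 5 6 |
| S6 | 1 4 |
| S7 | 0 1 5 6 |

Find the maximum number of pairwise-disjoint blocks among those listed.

2

S3, S4 are pairwise disjoint (S3={0,3}; S4={4,5,6}).
Every remaining block overlaps one of these, and no 3 of the listed blocks are pairwise disjoint, so 2 is the maximum.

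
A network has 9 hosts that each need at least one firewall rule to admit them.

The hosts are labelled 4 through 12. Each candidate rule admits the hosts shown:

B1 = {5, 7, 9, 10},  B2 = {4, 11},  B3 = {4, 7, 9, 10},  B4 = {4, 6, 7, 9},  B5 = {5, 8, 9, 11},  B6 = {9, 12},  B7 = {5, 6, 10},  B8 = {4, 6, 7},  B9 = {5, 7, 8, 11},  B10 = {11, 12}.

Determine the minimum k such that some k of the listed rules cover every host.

Take {B5, B7, B8, B10}. Their union is {4, 5, 6, 7, 8, 9, 10, 11, 12}, which is all 9 hosts.
No 3 of the 10 rules cover everything (all 120 combinations miss at least one host), so 4 is optimal.

4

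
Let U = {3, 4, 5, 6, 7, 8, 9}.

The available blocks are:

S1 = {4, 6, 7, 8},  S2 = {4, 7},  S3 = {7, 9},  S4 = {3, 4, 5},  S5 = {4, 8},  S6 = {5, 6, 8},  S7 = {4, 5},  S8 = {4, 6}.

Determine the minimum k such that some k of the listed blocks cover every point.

3

S3, S4, and S6 cover everything between them: the union {3, 4, 5, 6, 7, 8, 9} is all of U.
Only S4 contains 3, so S4 is forced; the remaining 4 points need at least 2 more blocks (each remaining block adds at most 3) — so at least 3 blocks are needed, and 3 is optimal.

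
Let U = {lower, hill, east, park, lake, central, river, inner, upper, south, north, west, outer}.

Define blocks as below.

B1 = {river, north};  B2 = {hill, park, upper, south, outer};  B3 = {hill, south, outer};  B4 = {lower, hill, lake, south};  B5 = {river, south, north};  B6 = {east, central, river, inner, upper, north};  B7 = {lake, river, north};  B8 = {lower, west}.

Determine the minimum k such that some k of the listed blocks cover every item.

Take {B2, B4, B6, B8}. Their union is {lower, hill, east, park, lake, central, river, inner, upper, south, north, west, outer}, which is all 13 items.
No 3 of the 8 blocks cover everything (all 56 combinations miss at least one item), so 4 is optimal.

4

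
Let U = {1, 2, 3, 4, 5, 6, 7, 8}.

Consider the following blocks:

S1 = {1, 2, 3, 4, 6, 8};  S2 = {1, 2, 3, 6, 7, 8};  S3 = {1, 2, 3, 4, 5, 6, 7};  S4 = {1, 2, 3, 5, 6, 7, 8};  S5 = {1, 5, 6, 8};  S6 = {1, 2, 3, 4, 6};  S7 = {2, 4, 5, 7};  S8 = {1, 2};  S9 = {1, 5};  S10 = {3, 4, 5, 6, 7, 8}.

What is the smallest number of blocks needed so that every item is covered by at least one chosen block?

2

S1 and S7 cover everything between them: the union {1, 2, 3, 4, 5, 6, 7, 8} is all of U.
No single block has all 8 items (the largest, S3, has 7), so 2 is optimal.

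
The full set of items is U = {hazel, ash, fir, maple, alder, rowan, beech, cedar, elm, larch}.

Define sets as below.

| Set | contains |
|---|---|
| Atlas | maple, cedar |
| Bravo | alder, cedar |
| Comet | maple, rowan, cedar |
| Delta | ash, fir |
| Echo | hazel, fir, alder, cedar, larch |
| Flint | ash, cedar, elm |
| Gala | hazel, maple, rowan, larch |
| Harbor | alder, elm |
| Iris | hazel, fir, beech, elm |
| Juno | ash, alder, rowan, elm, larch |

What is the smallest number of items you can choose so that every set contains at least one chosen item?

Take H = {hazel, fir, cedar, elm}. Each listed set contains at least one of these, so H is a hitting set of size 4.
No choice of 3 items meets every set, so 4 is the minimum.

4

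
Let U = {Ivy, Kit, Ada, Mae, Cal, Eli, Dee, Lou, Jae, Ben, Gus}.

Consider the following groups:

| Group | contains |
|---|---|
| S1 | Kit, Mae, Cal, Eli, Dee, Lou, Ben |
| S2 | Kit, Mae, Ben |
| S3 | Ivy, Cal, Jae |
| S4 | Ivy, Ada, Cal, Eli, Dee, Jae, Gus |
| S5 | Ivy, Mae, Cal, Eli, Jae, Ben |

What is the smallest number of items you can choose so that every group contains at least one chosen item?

Take H = {Mae, Cal}. Each listed group contains at least one of these, so H is a hitting set of size 2.
The groups S2, S4 are pairwise disjoint, so any hitting set needs a separate item for each — at least 2. Hence 2 is optimal.

2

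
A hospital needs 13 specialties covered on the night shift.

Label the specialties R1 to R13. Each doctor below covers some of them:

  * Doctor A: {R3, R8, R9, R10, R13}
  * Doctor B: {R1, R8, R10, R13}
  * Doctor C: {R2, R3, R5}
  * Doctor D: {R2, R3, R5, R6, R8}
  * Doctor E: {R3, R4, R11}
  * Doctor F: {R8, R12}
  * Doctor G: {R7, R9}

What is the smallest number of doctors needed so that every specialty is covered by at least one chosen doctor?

Take {B, D, E, F, G}. Their union is {R1, R2, R3, R4, R5, R6, R7, R8, R9, R10, R11, R12, R13}, which is all 13 specialties.
No 4 of the 7 doctors cover everything (all 35 combinations miss at least one specialty), so 5 is optimal.

5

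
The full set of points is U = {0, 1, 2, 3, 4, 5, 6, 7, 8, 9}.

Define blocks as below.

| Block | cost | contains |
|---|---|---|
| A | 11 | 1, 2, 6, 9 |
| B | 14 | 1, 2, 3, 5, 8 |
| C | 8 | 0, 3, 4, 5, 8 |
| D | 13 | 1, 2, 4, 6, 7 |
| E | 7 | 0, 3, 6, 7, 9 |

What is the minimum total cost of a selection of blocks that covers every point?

A, C, E together cover every point (A ∪ C ∪ E = {0, 1, 2, 3, 4, 5, 6, 7, 8, 9}); total cost 11 + 8 + 7 = 26.
No covering selection has total cost below 26.

26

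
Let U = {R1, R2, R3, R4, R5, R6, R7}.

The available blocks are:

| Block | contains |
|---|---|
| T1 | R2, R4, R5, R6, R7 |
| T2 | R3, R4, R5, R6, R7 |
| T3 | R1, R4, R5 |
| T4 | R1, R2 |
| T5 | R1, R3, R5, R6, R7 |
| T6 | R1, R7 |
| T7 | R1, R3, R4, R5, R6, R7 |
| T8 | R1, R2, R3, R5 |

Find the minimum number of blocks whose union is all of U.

2

T7 and T8 cover everything between them: the union {R1, R2, R3, R4, R5, R6, R7} is all of U.
No single block has all 7 items (the largest, T7, has 6), so 2 is optimal.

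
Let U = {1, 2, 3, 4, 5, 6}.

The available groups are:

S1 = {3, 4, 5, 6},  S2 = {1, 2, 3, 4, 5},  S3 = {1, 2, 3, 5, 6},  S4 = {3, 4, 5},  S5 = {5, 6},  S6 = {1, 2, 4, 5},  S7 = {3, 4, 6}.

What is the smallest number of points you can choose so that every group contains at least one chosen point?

Take H = {4, 5}. Each listed group contains at least one of these, so H is a hitting set of size 2.
No single point lies in every group, so at least 2 are needed and 2 is optimal.

2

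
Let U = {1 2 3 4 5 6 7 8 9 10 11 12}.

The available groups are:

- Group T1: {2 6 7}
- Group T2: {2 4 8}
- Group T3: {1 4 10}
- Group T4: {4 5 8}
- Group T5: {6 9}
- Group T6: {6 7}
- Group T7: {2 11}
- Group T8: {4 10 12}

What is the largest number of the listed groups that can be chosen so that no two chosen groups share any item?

T3, T6, T7 are pairwise disjoint (T3={1,4,10}; T6={6,7}; T7={2,11}).
Every remaining group overlaps one of these, and no 4 of the listed groups are pairwise disjoint, so 3 is the maximum.

3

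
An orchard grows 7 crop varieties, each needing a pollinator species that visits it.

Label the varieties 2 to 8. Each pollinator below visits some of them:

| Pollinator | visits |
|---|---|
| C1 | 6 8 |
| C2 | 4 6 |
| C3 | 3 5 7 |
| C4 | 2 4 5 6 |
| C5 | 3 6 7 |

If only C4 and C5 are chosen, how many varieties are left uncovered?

1

Union of C4, C5 = {2, 3, 4, 5, 6, 7}.
Not covered: 8 — 1 variety.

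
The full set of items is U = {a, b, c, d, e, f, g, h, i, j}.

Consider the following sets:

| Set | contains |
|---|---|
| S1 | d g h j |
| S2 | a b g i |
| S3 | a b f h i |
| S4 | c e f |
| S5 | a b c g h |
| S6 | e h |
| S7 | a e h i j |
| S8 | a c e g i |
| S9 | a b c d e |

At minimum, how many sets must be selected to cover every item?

S1, S3, and S9 cover everything between them: the union {a, b, c, d, e, f, g, h, i, j} is all of U.
No 2 of the 9 sets cover everything (all 36 combinations miss at least one item), so 3 is optimal.

3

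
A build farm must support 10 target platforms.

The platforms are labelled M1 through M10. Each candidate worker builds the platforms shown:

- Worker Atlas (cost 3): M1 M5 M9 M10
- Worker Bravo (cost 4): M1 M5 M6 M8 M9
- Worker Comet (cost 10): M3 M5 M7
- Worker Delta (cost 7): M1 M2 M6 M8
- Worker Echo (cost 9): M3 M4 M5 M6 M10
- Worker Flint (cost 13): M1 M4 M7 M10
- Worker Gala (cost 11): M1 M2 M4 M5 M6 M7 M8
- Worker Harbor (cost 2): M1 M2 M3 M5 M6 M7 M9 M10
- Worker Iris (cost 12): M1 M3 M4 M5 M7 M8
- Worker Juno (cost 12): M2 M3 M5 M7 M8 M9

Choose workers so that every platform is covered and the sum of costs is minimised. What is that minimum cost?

Gala, Harbor together cover every platform (Gala ∪ Harbor = {M1, M2, M3, M4, M5, M6, M7, M8, M9, M10}); total cost 11 + 2 = 13.
The greedy pick Harbor, Bravo, Echo costs 15; no covering selection beats 13.

13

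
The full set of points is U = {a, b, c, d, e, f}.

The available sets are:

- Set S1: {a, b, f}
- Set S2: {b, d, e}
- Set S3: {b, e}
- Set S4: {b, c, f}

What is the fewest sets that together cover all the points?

3

S1 and S2 and S4 together: S1 ∪ S2 ∪ S4 = {a, b, c, d, e, f} — every point is covered.
Only S1 contains a, so S1 is forced; the remaining 3 points need at least 2 more sets (each remaining set adds at most 2) — so at least 3 sets are needed, and 3 is optimal.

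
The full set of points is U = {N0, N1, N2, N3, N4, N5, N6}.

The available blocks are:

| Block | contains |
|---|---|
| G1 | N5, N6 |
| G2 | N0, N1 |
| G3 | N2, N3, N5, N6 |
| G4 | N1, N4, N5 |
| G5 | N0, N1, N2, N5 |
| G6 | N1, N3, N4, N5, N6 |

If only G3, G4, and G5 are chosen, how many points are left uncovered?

Union of G3, G4, G5 = {N0, N1, N2, N3, N4, N5, N6} — that's every point, so 0 are uncovered.

0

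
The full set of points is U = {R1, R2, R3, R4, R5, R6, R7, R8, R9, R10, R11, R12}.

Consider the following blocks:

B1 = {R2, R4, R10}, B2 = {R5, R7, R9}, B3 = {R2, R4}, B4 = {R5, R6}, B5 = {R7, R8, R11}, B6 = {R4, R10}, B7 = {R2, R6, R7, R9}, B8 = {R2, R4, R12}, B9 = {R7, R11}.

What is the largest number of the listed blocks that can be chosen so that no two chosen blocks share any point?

B1, B4, B9 are pairwise disjoint (B1={R2,R4,R10}; B4={R5,R6}; B9={R7,R11}).
Every remaining block overlaps one of these, and no 4 of the listed blocks are pairwise disjoint, so 3 is the maximum.

3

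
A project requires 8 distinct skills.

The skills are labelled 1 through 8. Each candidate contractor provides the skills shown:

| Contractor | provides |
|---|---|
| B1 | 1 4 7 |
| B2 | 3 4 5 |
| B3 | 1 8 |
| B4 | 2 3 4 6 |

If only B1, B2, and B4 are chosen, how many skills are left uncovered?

Union of B1, B2, B4 = {1, 2, 3, 4, 5, 6, 7}.
Not covered: 8 — 1 skill.

1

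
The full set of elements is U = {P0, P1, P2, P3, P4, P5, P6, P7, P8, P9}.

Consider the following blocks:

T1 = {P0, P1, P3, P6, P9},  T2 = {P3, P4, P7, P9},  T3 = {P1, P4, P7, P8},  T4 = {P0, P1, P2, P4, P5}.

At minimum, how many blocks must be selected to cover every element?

3

T1, T3, and T4 cover everything between them: the union {P0, P1, P2, P3, P4, P5, P6, P7, P8, P9} is all of U.
Only T4 contains P2, so T4 is forced; the remaining 5 elements need at least 2 more blocks (each remaining block adds at most 3) — so at least 3 blocks are needed, and 3 is optimal.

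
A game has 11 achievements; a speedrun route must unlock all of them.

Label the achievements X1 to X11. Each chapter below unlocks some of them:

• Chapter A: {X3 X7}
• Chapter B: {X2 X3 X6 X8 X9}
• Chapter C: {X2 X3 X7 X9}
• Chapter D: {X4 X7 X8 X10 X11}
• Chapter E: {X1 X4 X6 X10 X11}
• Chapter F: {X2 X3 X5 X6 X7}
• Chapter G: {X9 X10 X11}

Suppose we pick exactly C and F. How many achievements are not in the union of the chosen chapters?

5

Union of C, F = {X2, X3, X5, X6, X7, X9}.
Not covered: X1, X4, X8, X10, X11 — 5 achievements.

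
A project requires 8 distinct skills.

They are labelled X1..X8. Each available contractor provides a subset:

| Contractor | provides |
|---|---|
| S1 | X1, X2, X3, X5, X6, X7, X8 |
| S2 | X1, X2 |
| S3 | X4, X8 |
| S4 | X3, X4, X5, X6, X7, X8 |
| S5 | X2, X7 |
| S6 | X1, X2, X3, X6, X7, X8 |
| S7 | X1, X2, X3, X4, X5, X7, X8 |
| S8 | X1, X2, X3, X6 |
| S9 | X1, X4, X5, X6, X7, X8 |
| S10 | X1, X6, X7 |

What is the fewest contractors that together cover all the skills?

Take {S2, S4}. Their union is {X1, X2, X3, X4, X5, X6, X7, X8}, which is all 8 skills.
No single contractor has all 8 skills (the largest, S1, has 7), so 2 is optimal.

2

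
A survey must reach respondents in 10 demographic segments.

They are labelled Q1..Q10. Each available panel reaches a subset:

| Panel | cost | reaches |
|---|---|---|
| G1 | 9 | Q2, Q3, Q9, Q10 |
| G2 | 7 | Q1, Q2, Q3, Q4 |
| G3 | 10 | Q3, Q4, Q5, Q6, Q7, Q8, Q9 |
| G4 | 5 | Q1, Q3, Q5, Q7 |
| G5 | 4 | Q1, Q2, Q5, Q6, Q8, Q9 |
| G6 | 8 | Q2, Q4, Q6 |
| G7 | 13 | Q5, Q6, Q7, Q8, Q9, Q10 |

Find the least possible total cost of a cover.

20

G2, G7 together cover every segment (G2 ∪ G7 = {Q1, Q2, Q3, Q4, Q5, Q6, Q7, Q8, Q9, Q10}); total cost 7 + 13 = 20.
The greedy pick G5, G4, G2, G1 costs 25; no covering selection beats 20.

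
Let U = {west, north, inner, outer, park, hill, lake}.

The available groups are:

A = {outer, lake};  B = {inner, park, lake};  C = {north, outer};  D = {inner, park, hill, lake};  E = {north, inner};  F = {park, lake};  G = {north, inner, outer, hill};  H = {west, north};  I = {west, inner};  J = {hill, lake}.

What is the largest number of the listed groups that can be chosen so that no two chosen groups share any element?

3

C, F, I are pairwise disjoint (C={north,outer}; F={park,lake}; I={west,inner}).
Every remaining group overlaps one of these, and no 4 of the listed groups are pairwise disjoint, so 3 is the maximum.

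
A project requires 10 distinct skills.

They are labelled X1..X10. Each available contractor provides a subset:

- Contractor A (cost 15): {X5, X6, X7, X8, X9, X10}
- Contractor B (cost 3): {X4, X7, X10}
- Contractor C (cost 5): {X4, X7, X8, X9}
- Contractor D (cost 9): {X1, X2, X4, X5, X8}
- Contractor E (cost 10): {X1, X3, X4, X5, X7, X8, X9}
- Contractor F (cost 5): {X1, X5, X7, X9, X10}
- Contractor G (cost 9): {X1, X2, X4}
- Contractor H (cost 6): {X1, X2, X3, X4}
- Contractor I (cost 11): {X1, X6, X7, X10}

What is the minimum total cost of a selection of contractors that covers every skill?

A, H together cover every skill (A ∪ H = {X1, X2, X3, X4, X5, X6, X7, X8, X9, X10}); total cost 15 + 6 = 21.
The greedy pick B, F, H, C, I costs 30; no covering selection beats 21.

21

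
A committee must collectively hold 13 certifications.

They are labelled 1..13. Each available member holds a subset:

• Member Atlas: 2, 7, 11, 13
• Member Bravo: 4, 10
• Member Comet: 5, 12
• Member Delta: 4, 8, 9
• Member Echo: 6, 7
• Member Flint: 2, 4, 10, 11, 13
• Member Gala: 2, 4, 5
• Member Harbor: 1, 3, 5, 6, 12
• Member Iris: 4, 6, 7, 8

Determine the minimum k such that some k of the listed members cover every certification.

Atlas and Bravo and Delta and Harbor together: Atlas ∪ Bravo ∪ Delta ∪ Harbor = {1, 2, 3, 4, 5, 6, 7, 8, 9, 10, 11, 12, 13} — every certification is covered.
No 3 of the 9 members cover everything (all 84 combinations miss at least one certification), so 4 is optimal.

4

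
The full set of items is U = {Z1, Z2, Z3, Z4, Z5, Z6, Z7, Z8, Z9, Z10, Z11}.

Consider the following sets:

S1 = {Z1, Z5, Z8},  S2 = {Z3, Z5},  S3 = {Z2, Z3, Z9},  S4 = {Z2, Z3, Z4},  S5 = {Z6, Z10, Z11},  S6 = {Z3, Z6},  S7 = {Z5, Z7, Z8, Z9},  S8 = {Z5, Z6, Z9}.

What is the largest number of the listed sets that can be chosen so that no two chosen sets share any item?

S1, S4, S5 are pairwise disjoint (S1={Z1,Z5,Z8}; S4={Z2,Z3,Z4}; S5={Z6,Z10,Z11}).
Every remaining set overlaps one of these, and no 4 of the listed sets are pairwise disjoint, so 3 is the maximum.

3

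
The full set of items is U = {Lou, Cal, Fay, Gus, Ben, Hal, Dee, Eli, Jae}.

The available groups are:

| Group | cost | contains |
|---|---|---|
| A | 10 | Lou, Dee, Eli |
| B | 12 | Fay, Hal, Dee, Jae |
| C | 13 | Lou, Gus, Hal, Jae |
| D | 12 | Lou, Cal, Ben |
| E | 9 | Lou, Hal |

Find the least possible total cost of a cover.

A, B, C, D together cover every item (A ∪ B ∪ C ∪ D = {Lou, Cal, Fay, Gus, Ben, Hal, Dee, Eli, Jae}); total cost 10 + 12 + 13 + 12 = 47.
No covering selection has total cost below 47.

47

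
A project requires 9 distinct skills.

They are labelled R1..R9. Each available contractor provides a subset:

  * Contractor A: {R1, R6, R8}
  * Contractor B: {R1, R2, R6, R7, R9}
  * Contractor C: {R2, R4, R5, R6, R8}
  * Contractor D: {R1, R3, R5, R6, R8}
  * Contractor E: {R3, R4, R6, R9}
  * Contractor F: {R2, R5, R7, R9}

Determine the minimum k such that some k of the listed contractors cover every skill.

3

D and E and F together: D ∪ E ∪ F = {R1, R2, R3, R4, R5, R6, R7, R8, R9} — every skill is covered.
No 2 of the 6 contractors cover everything (all 15 combinations miss at least one skill), so 3 is optimal.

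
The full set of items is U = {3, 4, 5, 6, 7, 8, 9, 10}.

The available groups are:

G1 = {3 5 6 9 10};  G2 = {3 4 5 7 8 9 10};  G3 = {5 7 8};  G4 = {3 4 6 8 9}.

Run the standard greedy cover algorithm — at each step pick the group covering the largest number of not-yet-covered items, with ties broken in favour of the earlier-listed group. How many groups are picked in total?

Greedy: pick G2 (covers 7 new) → pick G1 (covers 1 new). Total picks: 2.

2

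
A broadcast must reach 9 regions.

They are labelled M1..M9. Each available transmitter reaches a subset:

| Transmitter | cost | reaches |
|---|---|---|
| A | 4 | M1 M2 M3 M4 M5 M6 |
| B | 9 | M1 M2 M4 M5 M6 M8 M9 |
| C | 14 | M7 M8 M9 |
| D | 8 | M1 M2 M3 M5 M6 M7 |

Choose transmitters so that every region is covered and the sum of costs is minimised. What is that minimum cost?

17

B, D together cover every region (B ∪ D = {M1, M2, M3, M4, M5, M6, M7, M8, M9}); total cost 9 + 8 = 17.
The greedy pick A, B, D costs 21; no covering selection beats 17.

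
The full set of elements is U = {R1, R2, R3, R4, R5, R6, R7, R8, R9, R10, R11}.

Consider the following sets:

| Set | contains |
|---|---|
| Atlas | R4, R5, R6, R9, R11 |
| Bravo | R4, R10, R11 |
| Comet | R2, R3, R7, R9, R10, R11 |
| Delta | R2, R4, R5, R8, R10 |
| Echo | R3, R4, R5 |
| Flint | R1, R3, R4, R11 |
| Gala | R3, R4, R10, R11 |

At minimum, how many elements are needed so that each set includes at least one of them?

2

The 2 elements {R4, R11} hit every set.
No single element lies in every set, so at least 2 are needed and 2 is optimal.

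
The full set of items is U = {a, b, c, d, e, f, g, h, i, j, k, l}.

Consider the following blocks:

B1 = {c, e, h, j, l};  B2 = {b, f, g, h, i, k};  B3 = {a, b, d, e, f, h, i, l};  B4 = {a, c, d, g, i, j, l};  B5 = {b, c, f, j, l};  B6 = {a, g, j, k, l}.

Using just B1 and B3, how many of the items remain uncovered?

2

Union of B1, B3 = {a, b, c, d, e, f, h, i, j, l}.
Not covered: g, k — 2 items.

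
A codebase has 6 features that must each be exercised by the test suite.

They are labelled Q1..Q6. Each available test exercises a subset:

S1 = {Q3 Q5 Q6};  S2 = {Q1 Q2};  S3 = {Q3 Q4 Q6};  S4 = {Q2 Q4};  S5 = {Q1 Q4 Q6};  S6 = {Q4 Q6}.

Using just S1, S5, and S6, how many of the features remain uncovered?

1

Union of S1, S5, S6 = {Q1, Q3, Q4, Q5, Q6}.
Not covered: Q2 — 1 feature.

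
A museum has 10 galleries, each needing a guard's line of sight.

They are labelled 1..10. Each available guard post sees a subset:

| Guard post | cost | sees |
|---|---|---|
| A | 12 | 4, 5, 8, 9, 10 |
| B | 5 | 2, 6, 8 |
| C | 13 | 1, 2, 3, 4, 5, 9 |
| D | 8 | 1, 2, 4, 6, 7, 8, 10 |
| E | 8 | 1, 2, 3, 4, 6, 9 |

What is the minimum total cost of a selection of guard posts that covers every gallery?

21

C, D together cover every gallery (C ∪ D = {1, 2, 3, 4, 5, 6, 7, 8, 9, 10}); total cost 13 + 8 = 21.
The greedy pick D, E, A costs 28; no covering selection beats 21.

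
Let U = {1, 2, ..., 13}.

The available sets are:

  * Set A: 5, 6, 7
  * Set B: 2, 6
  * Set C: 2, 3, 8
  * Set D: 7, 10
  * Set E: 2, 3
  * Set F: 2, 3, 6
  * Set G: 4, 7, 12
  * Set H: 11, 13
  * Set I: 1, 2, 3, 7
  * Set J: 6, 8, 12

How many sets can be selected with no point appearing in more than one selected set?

4

D, E, H, J are pairwise disjoint (D={7,10}; E={2,3}; H={11,13}; J={6,8,12}).
Every remaining set overlaps one of these, and no 5 of the listed sets are pairwise disjoint, so 4 is the maximum.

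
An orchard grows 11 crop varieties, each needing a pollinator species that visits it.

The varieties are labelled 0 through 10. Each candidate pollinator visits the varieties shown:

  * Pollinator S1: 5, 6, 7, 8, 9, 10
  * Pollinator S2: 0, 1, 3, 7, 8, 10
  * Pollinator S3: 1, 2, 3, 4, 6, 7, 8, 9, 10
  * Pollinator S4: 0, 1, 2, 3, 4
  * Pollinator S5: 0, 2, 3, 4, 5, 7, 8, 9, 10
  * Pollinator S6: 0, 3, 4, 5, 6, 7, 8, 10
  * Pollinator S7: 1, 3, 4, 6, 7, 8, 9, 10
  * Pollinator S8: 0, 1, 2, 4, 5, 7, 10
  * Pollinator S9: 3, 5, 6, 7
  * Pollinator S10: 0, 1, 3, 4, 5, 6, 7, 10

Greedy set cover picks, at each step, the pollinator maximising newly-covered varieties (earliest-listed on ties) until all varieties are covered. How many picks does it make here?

2

Greedy: pick S3 (covers 9 new) → pick S5 (covers 2 new). Total picks: 2.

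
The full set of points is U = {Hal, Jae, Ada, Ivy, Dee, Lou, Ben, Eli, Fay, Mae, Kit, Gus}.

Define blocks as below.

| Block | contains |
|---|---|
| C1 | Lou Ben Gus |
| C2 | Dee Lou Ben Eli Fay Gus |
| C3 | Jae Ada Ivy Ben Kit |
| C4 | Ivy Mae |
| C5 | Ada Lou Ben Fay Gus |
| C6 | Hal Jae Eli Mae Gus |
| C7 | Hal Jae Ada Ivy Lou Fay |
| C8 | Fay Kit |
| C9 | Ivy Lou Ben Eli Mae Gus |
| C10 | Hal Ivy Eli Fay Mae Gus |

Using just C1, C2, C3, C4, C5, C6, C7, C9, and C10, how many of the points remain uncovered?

0

Union of C1, C2, C3, C4, C5, C6, C7, C9, C10 = {Hal, Jae, Ada, Ivy, Dee, Lou, Ben, Eli, Fay, Mae, Kit, Gus} — that's every point, so 0 are uncovered.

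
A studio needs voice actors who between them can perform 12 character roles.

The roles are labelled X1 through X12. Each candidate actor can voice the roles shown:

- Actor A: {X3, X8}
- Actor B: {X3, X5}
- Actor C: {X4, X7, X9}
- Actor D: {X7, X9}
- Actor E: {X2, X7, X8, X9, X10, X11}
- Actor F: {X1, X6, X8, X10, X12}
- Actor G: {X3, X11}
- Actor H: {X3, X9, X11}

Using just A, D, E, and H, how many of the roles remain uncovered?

Union of A, D, E, H = {X2, X3, X7, X8, X9, X10, X11}.
Not covered: X1, X4, X5, X6, X12 — 5 roles.

5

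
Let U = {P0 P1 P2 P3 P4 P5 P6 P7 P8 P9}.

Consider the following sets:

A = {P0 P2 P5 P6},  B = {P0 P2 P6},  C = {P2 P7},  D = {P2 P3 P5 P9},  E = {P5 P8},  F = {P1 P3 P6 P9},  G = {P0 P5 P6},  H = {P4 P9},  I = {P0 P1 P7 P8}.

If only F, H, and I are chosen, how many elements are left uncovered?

2

Union of F, H, I = {P0, P1, P3, P4, P6, P7, P8, P9}.
Not covered: P2, P5 — 2 elements.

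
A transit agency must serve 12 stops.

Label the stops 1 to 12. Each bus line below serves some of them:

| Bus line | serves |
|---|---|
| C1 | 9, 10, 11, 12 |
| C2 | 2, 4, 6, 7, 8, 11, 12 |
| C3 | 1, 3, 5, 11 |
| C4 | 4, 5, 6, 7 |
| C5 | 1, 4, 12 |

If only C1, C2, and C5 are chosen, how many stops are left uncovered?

Union of C1, C2, C5 = {1, 2, 4, 6, 7, 8, 9, 10, 11, 12}.
Not covered: 3, 5 — 2 stops.

2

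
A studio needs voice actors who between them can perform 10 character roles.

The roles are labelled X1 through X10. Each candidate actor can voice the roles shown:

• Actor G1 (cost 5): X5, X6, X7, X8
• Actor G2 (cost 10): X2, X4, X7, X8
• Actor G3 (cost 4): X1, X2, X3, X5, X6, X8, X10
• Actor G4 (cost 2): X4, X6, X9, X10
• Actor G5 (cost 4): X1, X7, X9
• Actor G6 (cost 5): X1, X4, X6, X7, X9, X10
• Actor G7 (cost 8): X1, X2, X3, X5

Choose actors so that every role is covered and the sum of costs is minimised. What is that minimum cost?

G3, G6 together cover every role (G3 ∪ G6 = {X1, X2, X3, X4, X5, X6, X7, X8, X9, X10}); total cost 4 + 5 = 9.
The greedy pick G4, G3, G5 costs 10; no covering selection beats 9.

9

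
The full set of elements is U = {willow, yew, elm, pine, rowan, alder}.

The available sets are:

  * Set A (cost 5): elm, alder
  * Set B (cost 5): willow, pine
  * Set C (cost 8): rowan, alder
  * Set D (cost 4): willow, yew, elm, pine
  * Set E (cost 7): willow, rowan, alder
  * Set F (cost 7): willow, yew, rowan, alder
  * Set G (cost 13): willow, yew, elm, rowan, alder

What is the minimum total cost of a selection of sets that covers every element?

D, F together cover every element (D ∪ F = {willow, yew, elm, pine, rowan, alder}); total cost 4 + 7 = 11.
No covering selection has total cost below 11.

11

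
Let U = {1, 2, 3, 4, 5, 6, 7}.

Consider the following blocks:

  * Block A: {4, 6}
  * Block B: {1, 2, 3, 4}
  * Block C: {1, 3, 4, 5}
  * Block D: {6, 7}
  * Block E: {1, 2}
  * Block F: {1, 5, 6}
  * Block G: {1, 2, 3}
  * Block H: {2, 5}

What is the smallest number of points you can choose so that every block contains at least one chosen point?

The 3 points {1, 5, 6} hit every block.
No choice of 2 points meets every block, so 3 is the minimum.

3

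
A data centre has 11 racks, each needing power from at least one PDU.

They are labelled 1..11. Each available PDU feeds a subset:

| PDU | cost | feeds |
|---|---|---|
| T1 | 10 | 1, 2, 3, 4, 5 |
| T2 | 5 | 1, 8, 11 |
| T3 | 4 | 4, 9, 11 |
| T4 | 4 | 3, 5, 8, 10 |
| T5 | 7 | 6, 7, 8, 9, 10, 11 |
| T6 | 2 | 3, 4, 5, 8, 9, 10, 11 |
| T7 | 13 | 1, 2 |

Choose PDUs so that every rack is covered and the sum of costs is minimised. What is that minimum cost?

T1, T5 together cover every rack (T1 ∪ T5 = {1, 2, 3, 4, 5, 6, 7, 8, 9, 10, 11}); total cost 10 + 7 = 17.
The greedy pick T6, T5, T1 costs 19; no covering selection beats 17.

17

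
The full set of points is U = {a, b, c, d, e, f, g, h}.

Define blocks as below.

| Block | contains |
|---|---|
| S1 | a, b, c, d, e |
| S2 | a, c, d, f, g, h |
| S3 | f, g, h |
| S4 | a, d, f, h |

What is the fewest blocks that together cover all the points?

2

S1 and S2 together: S1 ∪ S2 = {a, b, c, d, e, f, g, h} — every point is covered.
No single block has all 8 points (the largest, S2, has 6), so 2 is optimal.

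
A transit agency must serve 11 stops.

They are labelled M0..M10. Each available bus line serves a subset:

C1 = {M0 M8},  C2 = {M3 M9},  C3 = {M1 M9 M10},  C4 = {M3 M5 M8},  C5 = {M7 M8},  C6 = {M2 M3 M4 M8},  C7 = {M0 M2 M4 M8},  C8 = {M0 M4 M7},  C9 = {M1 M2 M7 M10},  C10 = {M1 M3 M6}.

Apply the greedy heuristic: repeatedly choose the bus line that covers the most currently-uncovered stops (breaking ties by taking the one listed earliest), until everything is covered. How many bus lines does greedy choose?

5

Greedy: pick C6 (covers 4 new) → pick C3 (covers 3 new) → pick C8 (covers 2 new) → pick C4 (covers 1 new) → pick C10 (covers 1 new). Total picks: 5.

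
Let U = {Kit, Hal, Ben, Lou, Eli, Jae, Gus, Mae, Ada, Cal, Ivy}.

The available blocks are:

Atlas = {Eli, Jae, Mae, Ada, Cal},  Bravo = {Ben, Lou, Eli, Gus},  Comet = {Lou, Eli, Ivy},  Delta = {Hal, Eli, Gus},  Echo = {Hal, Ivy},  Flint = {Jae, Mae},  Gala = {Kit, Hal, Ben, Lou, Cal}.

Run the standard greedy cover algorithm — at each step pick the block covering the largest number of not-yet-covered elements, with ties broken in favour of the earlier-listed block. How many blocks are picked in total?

Greedy: pick Atlas (covers 5 new) → pick Gala (covers 4 new) → pick Bravo (covers 1 new) → pick Comet (covers 1 new). Total picks: 4.

4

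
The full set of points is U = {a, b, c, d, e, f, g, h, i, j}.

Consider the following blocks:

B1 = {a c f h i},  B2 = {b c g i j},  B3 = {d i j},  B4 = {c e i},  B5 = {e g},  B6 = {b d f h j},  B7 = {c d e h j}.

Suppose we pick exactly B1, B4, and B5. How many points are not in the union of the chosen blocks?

Union of B1, B4, B5 = {a, c, e, f, g, h, i}.
Not covered: b, d, j — 3 points.

3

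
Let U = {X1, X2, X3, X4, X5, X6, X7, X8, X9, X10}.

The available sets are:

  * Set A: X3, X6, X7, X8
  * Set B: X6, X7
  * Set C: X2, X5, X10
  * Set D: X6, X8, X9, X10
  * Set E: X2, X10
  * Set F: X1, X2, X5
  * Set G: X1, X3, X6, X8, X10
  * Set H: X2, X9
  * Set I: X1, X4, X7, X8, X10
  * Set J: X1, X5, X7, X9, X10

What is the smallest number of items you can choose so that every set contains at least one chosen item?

The 3 items {X1, X2, X6} hit every set.
No choice of 2 items meets every set, so 3 is the minimum.

3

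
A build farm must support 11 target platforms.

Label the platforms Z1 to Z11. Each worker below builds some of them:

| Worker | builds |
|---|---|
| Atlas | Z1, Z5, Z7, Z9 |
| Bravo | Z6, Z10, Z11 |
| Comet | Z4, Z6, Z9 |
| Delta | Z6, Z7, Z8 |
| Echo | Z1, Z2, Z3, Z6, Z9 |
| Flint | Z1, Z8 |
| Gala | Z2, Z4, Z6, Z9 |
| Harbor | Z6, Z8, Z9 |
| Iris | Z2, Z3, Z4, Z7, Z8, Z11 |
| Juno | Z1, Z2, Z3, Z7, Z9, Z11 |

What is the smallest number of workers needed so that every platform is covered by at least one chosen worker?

Atlas and Bravo and Iris together: Atlas ∪ Bravo ∪ Iris = {Z1, Z2, Z3, Z4, Z5, Z6, Z7, Z8, Z9, Z10, Z11} — every platform is covered.
Only Atlas contains Z5, so Atlas is forced; the remaining 7 platforms need at least 2 more workers (each remaining worker adds at most 5) — so at least 3 workers are needed, and 3 is optimal.

3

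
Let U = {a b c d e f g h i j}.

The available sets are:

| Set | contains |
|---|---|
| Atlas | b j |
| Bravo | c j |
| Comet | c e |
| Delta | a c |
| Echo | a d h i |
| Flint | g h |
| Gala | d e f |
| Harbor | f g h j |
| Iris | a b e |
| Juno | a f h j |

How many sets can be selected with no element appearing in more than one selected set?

4

Atlas, Delta, Flint, Gala are pairwise disjoint (Atlas={b,j}; Delta={a,c}; Flint={g,h}; Gala={d,e,f}).
Every remaining set overlaps one of these, and no 5 of the listed sets are pairwise disjoint, so 4 is the maximum.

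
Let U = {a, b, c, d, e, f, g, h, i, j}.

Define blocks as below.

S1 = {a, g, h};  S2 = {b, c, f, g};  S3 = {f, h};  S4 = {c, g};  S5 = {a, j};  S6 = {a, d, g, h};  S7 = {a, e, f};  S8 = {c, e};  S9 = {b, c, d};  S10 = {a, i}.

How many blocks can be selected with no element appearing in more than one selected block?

3

S3, S4, S10 are pairwise disjoint (S3={f,h}; S4={c,g}; S10={a,i}).
Every remaining block overlaps one of these, and no 4 of the listed blocks are pairwise disjoint, so 3 is the maximum.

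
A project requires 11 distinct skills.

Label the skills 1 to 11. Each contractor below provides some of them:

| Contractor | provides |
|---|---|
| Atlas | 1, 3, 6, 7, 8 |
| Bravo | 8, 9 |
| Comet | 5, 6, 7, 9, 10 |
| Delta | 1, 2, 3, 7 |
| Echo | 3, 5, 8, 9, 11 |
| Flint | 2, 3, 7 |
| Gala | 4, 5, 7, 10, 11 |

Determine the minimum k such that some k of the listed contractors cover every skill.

Take {Bravo, Comet, Delta, Gala}. Their union is {1, 2, 3, 4, 5, 6, 7, 8, 9, 10, 11}, which is all 11 skills.
No 3 of the 7 contractors cover everything (all 35 combinations miss at least one skill), so 4 is optimal.

4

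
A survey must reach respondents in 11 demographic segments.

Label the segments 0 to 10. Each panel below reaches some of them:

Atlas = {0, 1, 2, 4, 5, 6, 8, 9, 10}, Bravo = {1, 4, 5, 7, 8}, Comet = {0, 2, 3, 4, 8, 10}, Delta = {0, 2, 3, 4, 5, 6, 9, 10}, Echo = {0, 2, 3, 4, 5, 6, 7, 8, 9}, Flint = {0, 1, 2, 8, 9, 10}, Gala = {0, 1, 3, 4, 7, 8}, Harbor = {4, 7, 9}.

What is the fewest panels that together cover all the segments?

2

Take {Bravo, Delta}. Their union is {0, 1, 2, 3, 4, 5, 6, 7, 8, 9, 10}, which is all 11 segments.
No single panel has all 11 segments (the largest, Atlas, has 9), so 2 is optimal.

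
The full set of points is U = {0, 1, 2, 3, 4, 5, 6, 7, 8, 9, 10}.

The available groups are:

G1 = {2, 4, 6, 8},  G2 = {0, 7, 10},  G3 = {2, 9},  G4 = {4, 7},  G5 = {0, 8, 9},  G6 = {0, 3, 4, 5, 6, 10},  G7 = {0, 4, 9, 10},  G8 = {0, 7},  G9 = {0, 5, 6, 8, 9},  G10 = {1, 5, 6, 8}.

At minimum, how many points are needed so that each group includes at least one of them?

The 3 points {6, 7, 9} hit every group.
The groups G3, G4, G10 are pairwise disjoint, so any hitting set needs a separate point for each — at least 3. Hence 3 is optimal.

3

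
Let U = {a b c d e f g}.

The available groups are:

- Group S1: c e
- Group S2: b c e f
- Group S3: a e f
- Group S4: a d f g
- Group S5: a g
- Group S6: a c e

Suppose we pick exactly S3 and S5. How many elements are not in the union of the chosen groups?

3

Union of S3, S5 = {a, e, f, g}.
Not covered: b, c, d — 3 elements.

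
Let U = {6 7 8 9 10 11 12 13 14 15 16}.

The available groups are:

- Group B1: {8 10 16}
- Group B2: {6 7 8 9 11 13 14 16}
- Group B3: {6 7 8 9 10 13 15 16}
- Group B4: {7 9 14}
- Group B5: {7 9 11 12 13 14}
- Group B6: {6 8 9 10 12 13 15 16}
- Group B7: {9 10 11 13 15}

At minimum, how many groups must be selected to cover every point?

2

Take {B3, B5}. Their union is {6, 7, 8, 9, 10, 11, 12, 13, 14, 15, 16}, which is all 11 points.
No single group has all 11 points (the largest, B2, has 8), so 2 is optimal.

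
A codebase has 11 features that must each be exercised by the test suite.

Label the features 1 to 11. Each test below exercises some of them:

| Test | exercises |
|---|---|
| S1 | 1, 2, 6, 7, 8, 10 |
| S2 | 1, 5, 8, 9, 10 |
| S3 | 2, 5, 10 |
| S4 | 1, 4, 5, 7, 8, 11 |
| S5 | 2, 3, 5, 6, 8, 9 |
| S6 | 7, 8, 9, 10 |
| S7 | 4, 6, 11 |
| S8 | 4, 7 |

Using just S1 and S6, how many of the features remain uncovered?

4

Union of S1, S6 = {1, 2, 6, 7, 8, 9, 10}.
Not covered: 3, 4, 5, 11 — 4 features.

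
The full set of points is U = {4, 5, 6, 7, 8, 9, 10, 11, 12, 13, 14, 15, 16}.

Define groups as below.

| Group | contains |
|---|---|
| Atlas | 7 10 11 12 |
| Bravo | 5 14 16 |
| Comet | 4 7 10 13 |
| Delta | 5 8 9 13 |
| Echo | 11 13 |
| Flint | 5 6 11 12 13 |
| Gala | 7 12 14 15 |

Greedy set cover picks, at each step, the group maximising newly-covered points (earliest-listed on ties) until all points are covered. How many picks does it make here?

Greedy: pick Flint (covers 5 new) → pick Comet (covers 3 new) → pick Bravo (covers 2 new) → pick Delta (covers 2 new) → pick Gala (covers 1 new). Total picks: 5.

5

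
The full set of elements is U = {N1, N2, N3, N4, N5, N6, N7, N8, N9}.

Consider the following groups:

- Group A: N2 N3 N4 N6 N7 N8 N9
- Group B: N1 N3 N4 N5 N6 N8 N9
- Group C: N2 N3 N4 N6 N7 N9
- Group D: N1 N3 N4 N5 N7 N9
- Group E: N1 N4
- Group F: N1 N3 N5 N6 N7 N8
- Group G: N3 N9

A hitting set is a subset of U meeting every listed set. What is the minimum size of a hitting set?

2

Take H = {N3, N4}. Each listed group contains at least one of these, so H is a hitting set of size 2.
The groups E, G are pairwise disjoint, so any hitting set needs a separate element for each — at least 2. Hence 2 is optimal.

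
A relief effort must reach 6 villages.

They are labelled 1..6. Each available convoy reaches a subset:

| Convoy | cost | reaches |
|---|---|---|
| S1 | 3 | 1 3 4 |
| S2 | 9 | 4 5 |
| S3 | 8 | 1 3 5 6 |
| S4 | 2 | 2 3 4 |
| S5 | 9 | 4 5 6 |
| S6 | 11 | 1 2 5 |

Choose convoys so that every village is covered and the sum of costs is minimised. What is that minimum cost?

10

S3, S4 together cover every village (S3 ∪ S4 = {1, 2, 3, 4, 5, 6}); total cost 8 + 2 = 10.
No covering selection has total cost below 10.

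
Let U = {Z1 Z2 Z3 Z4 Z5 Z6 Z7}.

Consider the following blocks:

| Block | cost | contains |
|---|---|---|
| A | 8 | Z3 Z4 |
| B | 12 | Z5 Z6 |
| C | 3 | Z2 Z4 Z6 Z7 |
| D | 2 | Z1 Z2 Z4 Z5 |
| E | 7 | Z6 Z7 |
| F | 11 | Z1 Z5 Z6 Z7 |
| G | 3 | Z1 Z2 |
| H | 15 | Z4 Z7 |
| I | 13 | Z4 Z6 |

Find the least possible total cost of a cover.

13

A, C, D together cover every item (A ∪ C ∪ D = {Z1, Z2, Z3, Z4, Z5, Z6, Z7}); total cost 8 + 3 + 2 = 13.
No covering selection has total cost below 13.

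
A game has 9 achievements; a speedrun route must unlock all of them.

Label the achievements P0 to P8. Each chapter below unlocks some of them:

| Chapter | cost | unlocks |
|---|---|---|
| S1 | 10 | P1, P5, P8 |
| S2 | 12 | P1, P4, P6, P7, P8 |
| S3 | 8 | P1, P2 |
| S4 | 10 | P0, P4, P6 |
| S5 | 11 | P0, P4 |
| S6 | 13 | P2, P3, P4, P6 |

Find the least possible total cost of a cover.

45

S1, S2, S4, S6 together cover every achievement (S1 ∪ S2 ∪ S4 ∪ S6 = {P0, P1, P2, P3, P4, P5, P6, P7, P8}); total cost 10 + 12 + 10 + 13 = 45.
No covering selection has total cost below 45.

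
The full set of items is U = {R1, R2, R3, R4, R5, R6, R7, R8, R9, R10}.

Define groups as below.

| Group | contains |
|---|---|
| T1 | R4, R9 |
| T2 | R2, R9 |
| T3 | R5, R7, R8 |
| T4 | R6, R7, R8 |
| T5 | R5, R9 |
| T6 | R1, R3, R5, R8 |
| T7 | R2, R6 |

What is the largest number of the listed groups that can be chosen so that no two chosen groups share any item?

3

T1, T3, T7 are pairwise disjoint (T1={R4,R9}; T3={R5,R7,R8}; T7={R2,R6}).
Every remaining group overlaps one of these, and no 4 of the listed groups are pairwise disjoint, so 3 is the maximum.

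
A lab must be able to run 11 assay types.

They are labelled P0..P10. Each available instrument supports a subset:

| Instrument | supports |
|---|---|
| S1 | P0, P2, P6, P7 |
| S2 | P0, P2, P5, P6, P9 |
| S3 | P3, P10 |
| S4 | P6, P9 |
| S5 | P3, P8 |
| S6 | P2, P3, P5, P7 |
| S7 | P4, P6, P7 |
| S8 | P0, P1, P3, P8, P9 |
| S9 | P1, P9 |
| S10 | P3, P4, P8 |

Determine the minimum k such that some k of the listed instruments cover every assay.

4

Take {S3, S6, S7, S8}. Their union is {P0, P1, P2, P3, P4, P5, P6, P7, P8, P9, P10}, which is all 11 assays.
No 3 of the 10 instruments cover everything (all 120 combinations miss at least one assay), so 4 is optimal.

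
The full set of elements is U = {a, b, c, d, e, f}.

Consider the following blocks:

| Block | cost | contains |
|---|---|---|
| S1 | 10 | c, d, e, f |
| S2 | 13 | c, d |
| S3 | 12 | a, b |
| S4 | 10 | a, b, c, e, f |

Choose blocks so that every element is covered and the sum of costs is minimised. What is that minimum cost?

S1, S4 together cover every element (S1 ∪ S4 = {a, b, c, d, e, f}); total cost 10 + 10 = 20.
No covering selection has total cost below 20.

20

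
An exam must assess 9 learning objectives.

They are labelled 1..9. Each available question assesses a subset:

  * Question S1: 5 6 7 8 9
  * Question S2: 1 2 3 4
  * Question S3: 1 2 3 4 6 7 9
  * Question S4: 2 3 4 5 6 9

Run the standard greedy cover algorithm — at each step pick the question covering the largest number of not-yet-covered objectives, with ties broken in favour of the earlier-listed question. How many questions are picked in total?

2

Greedy: pick S3 (covers 7 new) → pick S1 (covers 2 new). Total picks: 2.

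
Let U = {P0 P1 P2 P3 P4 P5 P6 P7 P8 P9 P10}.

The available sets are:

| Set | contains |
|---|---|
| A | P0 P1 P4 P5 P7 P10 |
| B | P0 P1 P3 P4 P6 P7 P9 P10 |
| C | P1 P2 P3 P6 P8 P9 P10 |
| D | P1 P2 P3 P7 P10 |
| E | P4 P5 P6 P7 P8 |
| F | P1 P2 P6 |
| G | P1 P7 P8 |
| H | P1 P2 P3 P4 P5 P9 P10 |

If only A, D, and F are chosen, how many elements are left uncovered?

Union of A, D, F = {P0, P1, P2, P3, P4, P5, P6, P7, P10}.
Not covered: P8, P9 — 2 elements.

2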